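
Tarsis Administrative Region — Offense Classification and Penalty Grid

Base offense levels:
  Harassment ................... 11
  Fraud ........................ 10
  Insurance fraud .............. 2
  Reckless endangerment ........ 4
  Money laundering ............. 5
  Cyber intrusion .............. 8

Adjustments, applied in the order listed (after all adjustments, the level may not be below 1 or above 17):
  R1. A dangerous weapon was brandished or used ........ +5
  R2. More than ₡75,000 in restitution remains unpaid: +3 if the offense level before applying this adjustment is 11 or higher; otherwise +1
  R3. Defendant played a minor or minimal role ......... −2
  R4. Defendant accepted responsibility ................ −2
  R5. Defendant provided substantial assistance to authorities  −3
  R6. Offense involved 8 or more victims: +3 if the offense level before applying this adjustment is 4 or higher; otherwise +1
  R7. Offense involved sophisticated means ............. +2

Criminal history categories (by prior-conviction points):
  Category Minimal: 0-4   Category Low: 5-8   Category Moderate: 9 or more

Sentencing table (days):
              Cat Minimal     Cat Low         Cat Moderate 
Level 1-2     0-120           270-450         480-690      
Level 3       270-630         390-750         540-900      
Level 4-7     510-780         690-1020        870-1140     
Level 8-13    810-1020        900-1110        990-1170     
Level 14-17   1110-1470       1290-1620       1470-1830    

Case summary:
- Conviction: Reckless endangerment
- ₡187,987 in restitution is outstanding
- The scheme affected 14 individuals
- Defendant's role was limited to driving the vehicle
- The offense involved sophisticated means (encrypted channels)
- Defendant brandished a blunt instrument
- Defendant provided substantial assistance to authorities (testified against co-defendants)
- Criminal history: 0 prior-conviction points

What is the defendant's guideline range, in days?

810-1020 days

Base offense level for reckless endangerment: 4.
R1 applies: 4 + 5 = 9.
R2 applies (level before this adjustment is 9 < 11, so +1): 9 + 1 = 10.
R3 applies: 10 − 2 = 8.
R5 applies: 8 − 3 = 5.
R6 applies (level before this adjustment is 5 ≥ 4, so +3): 5 + 3 = 8.
R7 applies: 8 + 2 = 10.
Final offense level: 10.
Criminal history: 0 prior points → Category Minimal (0-4).
Level 10 falls in the 8-13 band.
Grid: Level 8-13 × Category Minimal = 810-1020 days.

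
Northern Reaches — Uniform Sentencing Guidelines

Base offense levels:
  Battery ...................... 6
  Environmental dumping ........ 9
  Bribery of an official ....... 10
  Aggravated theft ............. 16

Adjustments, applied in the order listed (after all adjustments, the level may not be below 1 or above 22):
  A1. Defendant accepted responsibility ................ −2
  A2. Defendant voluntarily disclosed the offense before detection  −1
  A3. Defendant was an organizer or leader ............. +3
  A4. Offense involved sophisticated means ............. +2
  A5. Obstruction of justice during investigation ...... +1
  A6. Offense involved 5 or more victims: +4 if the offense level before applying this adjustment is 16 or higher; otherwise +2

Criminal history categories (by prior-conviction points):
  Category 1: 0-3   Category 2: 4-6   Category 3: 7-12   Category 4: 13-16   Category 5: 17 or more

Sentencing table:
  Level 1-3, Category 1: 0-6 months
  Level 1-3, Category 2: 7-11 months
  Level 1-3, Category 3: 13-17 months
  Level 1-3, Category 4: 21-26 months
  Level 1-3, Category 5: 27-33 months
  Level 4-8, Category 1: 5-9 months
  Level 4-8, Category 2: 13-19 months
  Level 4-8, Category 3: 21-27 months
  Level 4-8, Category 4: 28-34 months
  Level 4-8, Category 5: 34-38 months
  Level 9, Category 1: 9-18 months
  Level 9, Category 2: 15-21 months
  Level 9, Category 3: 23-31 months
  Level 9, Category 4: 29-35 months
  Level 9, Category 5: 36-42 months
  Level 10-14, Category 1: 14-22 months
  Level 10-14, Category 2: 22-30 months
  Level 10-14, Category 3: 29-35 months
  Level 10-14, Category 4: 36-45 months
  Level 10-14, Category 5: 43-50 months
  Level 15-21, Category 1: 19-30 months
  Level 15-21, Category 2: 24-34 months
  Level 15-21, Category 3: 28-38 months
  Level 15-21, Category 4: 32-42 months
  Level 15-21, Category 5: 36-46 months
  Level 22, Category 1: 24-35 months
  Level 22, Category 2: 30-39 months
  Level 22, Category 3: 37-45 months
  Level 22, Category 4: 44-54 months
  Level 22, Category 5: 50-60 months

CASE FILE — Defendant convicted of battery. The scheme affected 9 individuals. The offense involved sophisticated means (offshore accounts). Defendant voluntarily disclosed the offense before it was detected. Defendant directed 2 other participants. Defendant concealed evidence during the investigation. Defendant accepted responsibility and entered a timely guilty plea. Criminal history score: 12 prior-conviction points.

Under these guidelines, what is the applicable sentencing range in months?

Base offense level for battery: 6.
A1 applies: 6 − 2 = 4.
A2 applies: 4 − 1 = 3.
A3 applies: 3 + 3 = 6.
A4 applies: 6 + 2 = 8.
A5 applies: 8 + 1 = 9.
A6 applies (level before this adjustment is 9 < 16, so +2): 9 + 2 = 11.
Final offense level: 11.
Criminal history: 12 prior points → Category 3 (7-12).
Level 11 falls in the 10-14 band.
Grid: Level 10-14 × Category 3 = 29-35 months.

29-35 months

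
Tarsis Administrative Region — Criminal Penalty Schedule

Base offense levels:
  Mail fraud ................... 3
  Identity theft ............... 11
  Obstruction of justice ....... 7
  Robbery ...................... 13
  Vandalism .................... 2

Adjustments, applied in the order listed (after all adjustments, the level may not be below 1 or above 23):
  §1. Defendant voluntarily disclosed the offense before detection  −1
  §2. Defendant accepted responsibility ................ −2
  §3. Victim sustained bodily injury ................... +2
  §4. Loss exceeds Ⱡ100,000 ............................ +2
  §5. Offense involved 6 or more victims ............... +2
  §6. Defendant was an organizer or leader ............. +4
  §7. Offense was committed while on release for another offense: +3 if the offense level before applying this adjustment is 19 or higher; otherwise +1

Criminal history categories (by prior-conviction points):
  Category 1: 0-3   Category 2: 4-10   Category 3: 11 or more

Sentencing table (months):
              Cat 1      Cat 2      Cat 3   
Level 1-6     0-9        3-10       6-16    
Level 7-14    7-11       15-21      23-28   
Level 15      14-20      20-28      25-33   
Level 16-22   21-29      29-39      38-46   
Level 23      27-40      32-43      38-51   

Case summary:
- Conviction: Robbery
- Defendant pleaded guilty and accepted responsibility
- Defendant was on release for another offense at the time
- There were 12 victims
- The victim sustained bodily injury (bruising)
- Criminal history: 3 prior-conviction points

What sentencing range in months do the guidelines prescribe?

Base offense level for robbery: 13.
§2 applies: 13 − 2 = 11.
§3 applies: 11 + 2 = 13.
§5 applies: 13 + 2 = 15.
§7 applies (level before this adjustment is 15 < 19, so +1): 15 + 1 = 16.
Final offense level: 16.
Criminal history: 3 prior points → Category 1 (0-3).
Level 16 falls in the 16-22 band.
Grid: Level 16-22 × Category 1 = 21-29 months.

21-29 months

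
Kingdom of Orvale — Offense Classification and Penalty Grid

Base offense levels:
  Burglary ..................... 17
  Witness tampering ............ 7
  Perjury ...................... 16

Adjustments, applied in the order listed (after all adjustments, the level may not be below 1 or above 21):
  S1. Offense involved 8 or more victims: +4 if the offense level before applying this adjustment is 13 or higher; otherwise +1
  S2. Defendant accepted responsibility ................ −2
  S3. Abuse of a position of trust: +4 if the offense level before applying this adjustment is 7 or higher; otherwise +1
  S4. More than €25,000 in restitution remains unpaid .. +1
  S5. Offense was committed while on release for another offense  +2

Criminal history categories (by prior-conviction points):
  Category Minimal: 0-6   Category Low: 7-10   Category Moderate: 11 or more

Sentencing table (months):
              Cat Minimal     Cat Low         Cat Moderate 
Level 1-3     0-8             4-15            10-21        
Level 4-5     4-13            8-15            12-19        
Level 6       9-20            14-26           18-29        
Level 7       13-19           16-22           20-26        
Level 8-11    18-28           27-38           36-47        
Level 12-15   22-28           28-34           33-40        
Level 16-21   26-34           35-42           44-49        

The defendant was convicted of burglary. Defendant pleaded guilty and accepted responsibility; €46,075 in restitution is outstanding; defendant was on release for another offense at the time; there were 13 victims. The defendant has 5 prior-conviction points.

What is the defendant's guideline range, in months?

Base offense level for burglary: 17.
S1 applies (level before this adjustment is 17 ≥ 13, so +4): 17 + 4 = 21.
S2 applies: 21 − 2 = 19.
S4 applies: 19 + 1 = 20.
S5 applies: 20 + 2 = 22.
Level 22 exceeds the maximum of 21; capped at 21.
Final offense level: 21.
Criminal history: 5 prior points → Category Minimal (0-6).
Level 21 falls in the 16-21 band.
Grid: Level 16-21 × Category Minimal = 26-34 months.

26-34 months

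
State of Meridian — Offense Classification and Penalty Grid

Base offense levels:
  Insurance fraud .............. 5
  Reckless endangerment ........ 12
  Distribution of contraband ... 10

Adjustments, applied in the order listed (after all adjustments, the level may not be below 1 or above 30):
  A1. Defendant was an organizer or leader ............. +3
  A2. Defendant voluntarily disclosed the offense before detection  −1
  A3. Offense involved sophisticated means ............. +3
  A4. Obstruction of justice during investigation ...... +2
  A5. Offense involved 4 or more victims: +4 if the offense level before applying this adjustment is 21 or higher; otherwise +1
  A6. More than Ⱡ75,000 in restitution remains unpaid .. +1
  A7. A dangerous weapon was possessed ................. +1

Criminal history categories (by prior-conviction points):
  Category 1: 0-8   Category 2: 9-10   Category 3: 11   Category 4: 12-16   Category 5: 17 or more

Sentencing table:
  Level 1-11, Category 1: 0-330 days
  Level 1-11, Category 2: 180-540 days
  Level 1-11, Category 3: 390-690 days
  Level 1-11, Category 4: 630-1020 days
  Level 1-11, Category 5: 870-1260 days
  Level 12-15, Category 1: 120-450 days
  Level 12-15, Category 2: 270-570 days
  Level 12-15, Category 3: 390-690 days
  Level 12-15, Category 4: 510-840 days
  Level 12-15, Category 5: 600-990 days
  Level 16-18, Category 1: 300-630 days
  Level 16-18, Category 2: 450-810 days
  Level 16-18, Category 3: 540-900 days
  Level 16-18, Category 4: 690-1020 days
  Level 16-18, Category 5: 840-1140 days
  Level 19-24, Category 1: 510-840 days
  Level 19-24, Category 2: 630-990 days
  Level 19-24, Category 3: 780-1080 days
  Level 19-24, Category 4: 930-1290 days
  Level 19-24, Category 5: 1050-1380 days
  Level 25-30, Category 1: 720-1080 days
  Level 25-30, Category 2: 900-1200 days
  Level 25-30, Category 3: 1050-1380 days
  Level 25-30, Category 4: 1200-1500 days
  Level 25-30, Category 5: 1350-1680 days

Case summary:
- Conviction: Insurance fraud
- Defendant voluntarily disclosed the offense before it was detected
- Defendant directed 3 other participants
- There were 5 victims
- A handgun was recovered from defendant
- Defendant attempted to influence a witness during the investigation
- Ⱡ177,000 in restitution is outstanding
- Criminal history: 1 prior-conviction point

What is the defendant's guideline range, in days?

120-450 days

Base offense level for insurance fraud: 5.
A1 applies: 5 + 3 = 8.
A2 applies: 8 − 1 = 7.
A4 applies: 7 + 2 = 9.
A5 applies (level before this adjustment is 9 < 21, so +1): 9 + 1 = 10.
A6 applies: 10 + 1 = 11.
A7 applies: 11 + 1 = 12.
Final offense level: 12.
Criminal history: 1 prior point → Category 1 (0-8).
Level 12 falls in the 12-15 band.
Grid: Level 12-15 × Category 1 = 120-450 days.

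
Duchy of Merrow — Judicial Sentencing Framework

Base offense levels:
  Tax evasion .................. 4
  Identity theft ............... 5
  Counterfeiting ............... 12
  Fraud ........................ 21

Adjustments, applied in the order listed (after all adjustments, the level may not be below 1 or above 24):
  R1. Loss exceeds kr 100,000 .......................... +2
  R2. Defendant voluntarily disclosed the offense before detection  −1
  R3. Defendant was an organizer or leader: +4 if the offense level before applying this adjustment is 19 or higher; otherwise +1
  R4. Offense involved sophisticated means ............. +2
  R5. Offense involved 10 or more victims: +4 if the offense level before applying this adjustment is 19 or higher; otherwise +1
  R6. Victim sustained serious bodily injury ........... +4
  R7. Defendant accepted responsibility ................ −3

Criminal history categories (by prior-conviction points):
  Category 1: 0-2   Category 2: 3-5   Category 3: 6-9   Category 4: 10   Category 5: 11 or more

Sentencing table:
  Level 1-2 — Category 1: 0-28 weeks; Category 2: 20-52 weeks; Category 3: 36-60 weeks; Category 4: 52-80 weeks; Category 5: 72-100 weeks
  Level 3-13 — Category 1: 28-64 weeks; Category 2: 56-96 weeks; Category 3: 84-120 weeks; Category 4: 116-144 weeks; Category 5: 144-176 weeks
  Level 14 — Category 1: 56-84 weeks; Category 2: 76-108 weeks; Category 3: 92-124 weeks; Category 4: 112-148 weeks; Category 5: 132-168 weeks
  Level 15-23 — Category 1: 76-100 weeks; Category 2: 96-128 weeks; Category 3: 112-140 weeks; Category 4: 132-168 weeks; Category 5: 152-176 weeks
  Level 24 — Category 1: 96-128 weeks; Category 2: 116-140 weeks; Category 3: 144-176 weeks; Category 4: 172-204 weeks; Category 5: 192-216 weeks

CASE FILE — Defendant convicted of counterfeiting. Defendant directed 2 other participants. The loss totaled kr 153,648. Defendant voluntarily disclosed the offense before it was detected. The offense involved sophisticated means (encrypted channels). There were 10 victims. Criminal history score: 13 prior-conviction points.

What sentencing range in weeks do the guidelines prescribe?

152-176 weeks

Base offense level for counterfeiting: 12.
R1 applies: 12 + 2 = 14.
R2 applies: 14 − 1 = 13.
R3 applies (level before this adjustment is 13 < 19, so +1): 13 + 1 = 14.
R4 applies: 14 + 2 = 16.
R5 applies (level before this adjustment is 16 < 19, so +1): 16 + 1 = 17.
R7 does not apply.
Final offense level: 17.
Criminal history: 13 prior points → Category 5 (11+).
Level 17 falls in the 15-23 band.
Grid: Level 15-23 × Category 5 = 152-176 weeks.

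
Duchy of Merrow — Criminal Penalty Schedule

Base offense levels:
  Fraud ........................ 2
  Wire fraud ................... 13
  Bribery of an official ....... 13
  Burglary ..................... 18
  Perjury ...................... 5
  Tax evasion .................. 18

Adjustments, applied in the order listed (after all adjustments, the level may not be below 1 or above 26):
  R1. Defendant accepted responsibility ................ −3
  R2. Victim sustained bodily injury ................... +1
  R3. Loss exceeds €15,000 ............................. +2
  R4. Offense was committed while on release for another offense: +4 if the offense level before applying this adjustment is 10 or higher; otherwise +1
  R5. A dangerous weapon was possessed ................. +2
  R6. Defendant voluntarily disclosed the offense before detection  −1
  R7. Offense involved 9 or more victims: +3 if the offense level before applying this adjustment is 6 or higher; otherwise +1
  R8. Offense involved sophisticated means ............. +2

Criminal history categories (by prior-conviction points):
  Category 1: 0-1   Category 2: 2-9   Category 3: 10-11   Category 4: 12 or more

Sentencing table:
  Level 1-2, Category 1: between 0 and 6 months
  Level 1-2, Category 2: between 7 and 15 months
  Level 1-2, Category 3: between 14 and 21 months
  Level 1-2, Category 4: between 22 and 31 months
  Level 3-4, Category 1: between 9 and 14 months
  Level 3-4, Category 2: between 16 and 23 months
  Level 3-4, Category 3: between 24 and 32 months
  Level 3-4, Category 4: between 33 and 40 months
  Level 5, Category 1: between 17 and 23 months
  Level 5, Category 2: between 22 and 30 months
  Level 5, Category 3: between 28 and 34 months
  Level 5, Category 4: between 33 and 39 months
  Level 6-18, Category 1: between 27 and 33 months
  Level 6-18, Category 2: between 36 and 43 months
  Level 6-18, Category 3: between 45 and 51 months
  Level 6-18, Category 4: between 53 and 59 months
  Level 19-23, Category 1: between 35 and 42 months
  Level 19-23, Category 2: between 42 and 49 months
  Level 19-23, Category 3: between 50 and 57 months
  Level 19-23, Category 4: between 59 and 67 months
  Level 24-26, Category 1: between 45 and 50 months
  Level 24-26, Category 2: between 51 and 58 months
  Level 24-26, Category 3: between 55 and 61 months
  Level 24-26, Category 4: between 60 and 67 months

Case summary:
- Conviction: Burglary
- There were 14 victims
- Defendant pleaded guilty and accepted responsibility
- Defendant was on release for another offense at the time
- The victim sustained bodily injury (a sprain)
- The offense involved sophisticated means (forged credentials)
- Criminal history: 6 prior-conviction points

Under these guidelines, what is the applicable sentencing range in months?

Base offense level for burglary: 18.
R1 applies: 18 − 3 = 15.
R2 applies: 15 + 1 = 16.
R4 applies (level before this adjustment is 16 ≥ 10, so +4): 16 + 4 = 20.
R5 does not apply.
R7 applies (level before this adjustment is 20 ≥ 6, so +3): 20 + 3 = 23.
R8 applies: 23 + 2 = 25.
Final offense level: 25.
Criminal history: 6 prior points → Category 2 (2-9).
Level 25 falls in the 24-26 band.
Grid: Level 24-26 × Category 2 = 51-58 months.

51-58 months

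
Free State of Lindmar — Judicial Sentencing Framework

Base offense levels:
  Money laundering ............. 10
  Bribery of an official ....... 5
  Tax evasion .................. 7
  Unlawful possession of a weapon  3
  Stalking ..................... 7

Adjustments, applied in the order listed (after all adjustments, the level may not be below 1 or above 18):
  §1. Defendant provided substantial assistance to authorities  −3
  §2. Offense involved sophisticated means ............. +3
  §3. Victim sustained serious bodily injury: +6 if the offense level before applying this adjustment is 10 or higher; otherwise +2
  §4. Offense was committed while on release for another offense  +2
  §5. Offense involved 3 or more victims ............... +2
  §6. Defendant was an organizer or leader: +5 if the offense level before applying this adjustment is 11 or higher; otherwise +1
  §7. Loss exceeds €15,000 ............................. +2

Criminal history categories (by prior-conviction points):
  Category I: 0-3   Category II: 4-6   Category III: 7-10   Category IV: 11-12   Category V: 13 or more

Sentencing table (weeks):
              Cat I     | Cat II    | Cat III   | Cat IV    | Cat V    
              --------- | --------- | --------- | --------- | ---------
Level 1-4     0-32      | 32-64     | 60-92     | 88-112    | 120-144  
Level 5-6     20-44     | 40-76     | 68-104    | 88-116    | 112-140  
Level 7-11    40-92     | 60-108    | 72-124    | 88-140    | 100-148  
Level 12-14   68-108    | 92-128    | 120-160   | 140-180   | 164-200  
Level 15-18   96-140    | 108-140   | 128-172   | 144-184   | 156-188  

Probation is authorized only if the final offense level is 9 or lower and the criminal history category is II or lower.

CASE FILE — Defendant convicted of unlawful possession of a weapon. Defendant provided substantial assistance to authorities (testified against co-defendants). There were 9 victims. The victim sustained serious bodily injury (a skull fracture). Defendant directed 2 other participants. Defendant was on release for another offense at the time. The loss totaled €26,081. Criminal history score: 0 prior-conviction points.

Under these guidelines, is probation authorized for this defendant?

Base offense level for unlawful possession of a weapon: 3.
§1 applies: 3 − 3 = 0.
§3 applies (level before this adjustment is 0 < 10, so +2): 0 + 2 = 2.
§4 applies: 2 + 2 = 4.
§5 applies: 4 + 2 = 6.
§6 applies (level before this adjustment is 6 < 11, so +1): 6 + 1 = 7.
§7 applies: 7 + 2 = 9.
Final offense level: 9.
Criminal history: 0 prior points → Category I (0-3).
Level 9 falls in the 7-11 band.
Grid: Level 7-11 × Category I = 40-92 weeks.
Probation check: level 9 ≤ 9 and category I ≤ II → eligible.

Yes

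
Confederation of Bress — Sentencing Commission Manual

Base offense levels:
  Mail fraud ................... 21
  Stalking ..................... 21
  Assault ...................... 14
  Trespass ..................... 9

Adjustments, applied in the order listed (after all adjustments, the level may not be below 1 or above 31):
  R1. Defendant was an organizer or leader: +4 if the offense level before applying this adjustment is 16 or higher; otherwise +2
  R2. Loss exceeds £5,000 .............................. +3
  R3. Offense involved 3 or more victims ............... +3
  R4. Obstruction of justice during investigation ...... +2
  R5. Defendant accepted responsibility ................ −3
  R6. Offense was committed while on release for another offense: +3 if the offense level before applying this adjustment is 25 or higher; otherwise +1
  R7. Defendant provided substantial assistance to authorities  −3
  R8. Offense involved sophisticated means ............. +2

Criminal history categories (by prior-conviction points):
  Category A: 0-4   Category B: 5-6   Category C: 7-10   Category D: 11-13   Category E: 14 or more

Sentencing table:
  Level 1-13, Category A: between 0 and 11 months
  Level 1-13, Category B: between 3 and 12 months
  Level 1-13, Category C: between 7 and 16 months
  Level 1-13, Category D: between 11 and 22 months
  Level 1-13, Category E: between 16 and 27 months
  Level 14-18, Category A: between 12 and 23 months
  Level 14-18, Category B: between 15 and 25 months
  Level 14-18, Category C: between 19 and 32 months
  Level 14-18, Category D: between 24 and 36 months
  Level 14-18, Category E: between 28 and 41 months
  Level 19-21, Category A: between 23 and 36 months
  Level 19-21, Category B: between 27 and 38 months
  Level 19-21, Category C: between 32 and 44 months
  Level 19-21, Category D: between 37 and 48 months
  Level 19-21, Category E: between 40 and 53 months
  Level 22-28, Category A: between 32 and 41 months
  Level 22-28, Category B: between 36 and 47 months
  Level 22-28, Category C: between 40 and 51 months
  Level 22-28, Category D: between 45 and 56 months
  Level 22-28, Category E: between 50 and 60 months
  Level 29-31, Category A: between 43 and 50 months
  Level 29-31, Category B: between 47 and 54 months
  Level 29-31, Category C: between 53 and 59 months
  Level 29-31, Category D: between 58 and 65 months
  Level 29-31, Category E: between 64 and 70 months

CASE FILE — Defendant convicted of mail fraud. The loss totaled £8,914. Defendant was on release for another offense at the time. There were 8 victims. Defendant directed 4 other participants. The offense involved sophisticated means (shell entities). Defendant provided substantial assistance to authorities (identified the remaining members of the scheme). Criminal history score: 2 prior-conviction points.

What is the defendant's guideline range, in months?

Base offense level for mail fraud: 21.
R1 applies (level before this adjustment is 21 ≥ 16, so +4): 21 + 4 = 25.
R2 applies: 25 + 3 = 28.
R3 applies: 28 + 3 = 31.
R4 does not apply.
R6 applies (level before this adjustment is 31 ≥ 25, so +3): 31 + 3 = 34.
R7 applies: 34 − 3 = 31.
R8 applies: 31 + 2 = 33.
Level 33 exceeds the maximum of 31; capped at 31.
Final offense level: 31.
Criminal history: 2 prior points → Category A (0-4).
Level 31 falls in the 29-31 band.
Grid: Level 29-31 × Category A = 43-50 months.

43-50 months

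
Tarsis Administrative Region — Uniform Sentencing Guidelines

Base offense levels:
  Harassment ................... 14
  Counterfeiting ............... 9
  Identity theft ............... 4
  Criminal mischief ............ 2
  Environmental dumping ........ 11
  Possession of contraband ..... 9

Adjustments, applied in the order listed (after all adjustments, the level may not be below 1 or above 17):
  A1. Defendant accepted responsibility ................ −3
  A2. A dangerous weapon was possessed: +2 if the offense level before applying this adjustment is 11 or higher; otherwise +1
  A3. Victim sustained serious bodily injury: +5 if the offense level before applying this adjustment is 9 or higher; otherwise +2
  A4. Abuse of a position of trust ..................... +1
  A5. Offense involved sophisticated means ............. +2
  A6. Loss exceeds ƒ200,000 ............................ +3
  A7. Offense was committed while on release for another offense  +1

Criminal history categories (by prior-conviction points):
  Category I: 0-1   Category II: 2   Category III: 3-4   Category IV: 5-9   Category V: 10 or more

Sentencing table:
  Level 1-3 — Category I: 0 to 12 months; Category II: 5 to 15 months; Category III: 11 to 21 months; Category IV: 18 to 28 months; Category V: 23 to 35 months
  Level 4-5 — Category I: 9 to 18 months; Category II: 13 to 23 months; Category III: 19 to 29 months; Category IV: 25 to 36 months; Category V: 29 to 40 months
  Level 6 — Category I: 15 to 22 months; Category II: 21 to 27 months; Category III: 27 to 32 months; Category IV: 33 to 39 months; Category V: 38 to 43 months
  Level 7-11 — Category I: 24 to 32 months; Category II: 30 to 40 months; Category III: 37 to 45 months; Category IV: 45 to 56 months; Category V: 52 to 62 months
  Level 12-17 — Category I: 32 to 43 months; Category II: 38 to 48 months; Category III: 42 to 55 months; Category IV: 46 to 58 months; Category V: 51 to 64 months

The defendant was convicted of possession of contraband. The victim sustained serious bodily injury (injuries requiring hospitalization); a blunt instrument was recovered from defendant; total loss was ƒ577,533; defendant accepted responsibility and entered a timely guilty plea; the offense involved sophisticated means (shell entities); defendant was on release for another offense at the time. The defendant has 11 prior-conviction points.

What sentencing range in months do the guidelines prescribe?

Base offense level for possession of contraband: 9.
A1 applies: 9 − 3 = 6.
A2 applies (level before this adjustment is 6 < 11, so +1): 6 + 1 = 7.
A3 applies (level before this adjustment is 7 < 9, so +2): 7 + 2 = 9.
A5 applies: 9 + 2 = 11.
A6 applies: 11 + 3 = 14.
A7 applies: 14 + 1 = 15.
Final offense level: 15.
Criminal history: 11 prior points → Category V (10+).
Level 15 falls in the 12-17 band.
Grid: Level 12-17 × Category V = 51-64 months.

51-64 months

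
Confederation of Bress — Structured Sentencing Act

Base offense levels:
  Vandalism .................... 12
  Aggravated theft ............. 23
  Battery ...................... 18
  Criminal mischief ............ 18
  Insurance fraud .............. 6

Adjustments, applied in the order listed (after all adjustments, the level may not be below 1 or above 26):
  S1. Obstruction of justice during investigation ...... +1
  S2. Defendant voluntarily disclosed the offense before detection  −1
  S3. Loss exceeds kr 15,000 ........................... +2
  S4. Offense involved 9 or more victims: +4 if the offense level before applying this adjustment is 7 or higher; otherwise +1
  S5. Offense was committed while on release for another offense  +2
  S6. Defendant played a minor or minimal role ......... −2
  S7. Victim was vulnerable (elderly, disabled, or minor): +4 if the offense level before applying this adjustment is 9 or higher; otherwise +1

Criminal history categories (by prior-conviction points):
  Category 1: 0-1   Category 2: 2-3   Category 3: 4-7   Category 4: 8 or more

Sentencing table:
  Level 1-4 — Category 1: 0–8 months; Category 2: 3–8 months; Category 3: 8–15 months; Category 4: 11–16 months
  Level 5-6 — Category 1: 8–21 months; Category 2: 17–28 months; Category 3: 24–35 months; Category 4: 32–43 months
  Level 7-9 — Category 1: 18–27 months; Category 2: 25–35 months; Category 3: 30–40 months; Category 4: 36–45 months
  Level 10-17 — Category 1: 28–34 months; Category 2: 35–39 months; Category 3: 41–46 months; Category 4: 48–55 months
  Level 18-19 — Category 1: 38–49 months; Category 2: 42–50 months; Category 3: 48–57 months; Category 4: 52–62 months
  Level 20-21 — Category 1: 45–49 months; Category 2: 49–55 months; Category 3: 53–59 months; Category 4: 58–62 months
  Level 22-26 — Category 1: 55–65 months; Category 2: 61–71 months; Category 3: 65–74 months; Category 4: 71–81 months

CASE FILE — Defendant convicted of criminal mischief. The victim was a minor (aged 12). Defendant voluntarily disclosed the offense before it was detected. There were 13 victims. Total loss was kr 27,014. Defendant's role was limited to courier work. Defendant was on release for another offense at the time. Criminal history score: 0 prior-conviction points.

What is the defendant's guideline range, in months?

55-65 months

Base offense level for criminal mischief: 18.
S1 does not apply.
S2 applies: 18 − 1 = 17.
S3 applies: 17 + 2 = 19.
S4 applies (level before this adjustment is 19 ≥ 7, so +4): 19 + 4 = 23.
S5 applies: 23 + 2 = 25.
S6 applies: 25 − 2 = 23.
S7 applies (level before this adjustment is 23 ≥ 9, so +4): 23 + 4 = 27.
Level 27 exceeds the maximum of 26; capped at 26.
Final offense level: 26.
Criminal history: 0 prior points → Category 1 (0-1).
Level 26 falls in the 22-26 band.
Grid: Level 22-26 × Category 1 = 55-65 months.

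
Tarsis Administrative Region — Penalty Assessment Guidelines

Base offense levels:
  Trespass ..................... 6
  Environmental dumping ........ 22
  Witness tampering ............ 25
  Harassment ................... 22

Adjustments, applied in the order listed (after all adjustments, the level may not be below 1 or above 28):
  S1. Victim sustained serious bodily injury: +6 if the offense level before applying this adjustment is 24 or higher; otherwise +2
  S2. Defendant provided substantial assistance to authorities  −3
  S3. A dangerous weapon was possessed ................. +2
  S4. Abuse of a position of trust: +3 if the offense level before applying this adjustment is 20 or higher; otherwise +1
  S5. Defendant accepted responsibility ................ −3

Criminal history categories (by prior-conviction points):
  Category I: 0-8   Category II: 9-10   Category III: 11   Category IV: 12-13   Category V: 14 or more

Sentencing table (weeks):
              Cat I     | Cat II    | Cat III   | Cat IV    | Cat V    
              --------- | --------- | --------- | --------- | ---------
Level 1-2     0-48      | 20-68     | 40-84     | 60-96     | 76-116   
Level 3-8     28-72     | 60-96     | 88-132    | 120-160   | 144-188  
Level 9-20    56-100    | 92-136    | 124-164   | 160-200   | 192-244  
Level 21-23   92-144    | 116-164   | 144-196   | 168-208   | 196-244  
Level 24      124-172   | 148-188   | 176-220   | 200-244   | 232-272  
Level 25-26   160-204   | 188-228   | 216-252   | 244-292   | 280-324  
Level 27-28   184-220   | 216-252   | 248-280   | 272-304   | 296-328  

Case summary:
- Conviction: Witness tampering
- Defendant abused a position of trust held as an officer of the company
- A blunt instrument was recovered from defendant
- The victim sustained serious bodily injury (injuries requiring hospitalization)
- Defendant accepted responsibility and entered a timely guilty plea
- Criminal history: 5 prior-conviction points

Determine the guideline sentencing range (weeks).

184-220 weeks

Base offense level for witness tampering: 25.
S1 applies (level before this adjustment is 25 ≥ 24, so +6): 25 + 6 = 31.
S2 does not apply.
S3 applies: 31 + 2 = 33.
S4 applies (level before this adjustment is 33 ≥ 20, so +3): 33 + 3 = 36.
S5 applies: 36 − 3 = 33.
Level 33 exceeds the maximum of 28; capped at 28.
Final offense level: 28.
Criminal history: 5 prior points → Category I (0-8).
Level 28 falls in the 27-28 band.
Grid: Level 27-28 × Category I = 184-220 weeks.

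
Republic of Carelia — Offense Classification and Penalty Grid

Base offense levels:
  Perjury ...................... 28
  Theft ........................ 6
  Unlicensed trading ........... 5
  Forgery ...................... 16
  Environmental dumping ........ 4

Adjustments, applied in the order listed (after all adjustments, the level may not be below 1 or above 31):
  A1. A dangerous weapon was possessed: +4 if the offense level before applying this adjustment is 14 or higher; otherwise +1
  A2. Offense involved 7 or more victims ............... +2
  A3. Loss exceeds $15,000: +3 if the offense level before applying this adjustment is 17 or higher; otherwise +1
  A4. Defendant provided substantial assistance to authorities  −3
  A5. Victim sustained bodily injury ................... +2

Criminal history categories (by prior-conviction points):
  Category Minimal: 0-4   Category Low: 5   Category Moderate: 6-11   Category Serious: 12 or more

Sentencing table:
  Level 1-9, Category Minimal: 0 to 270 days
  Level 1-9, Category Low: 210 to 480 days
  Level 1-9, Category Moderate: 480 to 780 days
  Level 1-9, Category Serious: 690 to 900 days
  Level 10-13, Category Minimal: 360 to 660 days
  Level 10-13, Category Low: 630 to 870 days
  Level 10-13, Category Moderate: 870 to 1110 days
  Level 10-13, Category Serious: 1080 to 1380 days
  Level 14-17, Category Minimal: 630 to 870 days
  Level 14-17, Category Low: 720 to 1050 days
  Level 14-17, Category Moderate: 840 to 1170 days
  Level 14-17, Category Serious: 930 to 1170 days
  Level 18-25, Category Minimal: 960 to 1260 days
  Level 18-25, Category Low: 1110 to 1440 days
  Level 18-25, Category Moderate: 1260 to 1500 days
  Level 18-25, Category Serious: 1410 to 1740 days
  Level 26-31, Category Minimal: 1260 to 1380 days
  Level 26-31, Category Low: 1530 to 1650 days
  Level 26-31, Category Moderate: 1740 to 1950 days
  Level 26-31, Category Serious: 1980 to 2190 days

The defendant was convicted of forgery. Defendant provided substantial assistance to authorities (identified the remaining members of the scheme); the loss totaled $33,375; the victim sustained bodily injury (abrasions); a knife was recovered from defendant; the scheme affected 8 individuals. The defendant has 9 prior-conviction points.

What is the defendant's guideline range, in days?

1260-1500 days

Base offense level for forgery: 16.
A1 applies (level before this adjustment is 16 ≥ 14, so +4): 16 + 4 = 20.
A2 applies: 20 + 2 = 22.
A3 applies (level before this adjustment is 22 ≥ 17, so +3): 22 + 3 = 25.
A4 applies: 25 − 3 = 22.
A5 applies: 22 + 2 = 24.
Final offense level: 24.
Criminal history: 9 prior points → Category Moderate (6-11).
Level 24 falls in the 18-25 band.
Grid: Level 18-25 × Category Moderate = 1260-1500 days.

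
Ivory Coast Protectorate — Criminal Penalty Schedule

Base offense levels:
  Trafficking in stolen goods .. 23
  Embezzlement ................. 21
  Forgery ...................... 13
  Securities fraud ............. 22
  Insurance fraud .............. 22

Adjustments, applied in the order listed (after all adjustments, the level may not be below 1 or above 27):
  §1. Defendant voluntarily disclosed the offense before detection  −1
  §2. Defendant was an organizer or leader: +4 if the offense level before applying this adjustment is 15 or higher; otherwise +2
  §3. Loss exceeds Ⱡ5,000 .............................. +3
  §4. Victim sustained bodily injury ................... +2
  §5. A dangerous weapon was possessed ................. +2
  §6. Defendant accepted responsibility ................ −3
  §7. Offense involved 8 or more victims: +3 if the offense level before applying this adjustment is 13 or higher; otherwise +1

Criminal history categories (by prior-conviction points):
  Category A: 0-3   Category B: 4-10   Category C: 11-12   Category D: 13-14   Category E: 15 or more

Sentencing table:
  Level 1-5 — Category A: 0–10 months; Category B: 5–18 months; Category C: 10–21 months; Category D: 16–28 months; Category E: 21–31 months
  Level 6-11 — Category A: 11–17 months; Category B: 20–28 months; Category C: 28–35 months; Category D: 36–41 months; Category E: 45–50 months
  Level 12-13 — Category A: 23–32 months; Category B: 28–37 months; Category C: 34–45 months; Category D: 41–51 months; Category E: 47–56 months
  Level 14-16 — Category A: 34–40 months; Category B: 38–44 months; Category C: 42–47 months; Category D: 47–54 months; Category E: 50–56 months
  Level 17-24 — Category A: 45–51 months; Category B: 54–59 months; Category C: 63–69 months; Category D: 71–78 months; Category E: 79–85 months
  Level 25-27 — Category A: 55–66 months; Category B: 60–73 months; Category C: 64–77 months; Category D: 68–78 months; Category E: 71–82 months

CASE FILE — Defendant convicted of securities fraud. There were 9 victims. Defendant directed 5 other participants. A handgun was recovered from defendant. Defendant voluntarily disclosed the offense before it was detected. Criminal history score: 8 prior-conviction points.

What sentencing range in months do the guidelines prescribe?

Base offense level for securities fraud: 22.
§1 applies: 22 − 1 = 21.
§2 applies (level before this adjustment is 21 ≥ 15, so +4): 21 + 4 = 25.
§4 does not apply.
§5 applies: 25 + 2 = 27.
§6 does not apply.
§7 applies (level before this adjustment is 27 ≥ 13, so +3): 27 + 3 = 30.
Level 30 exceeds the maximum of 27; capped at 27.
Final offense level: 27.
Criminal history: 8 prior points → Category B (4-10).
Level 27 falls in the 25-27 band.
Grid: Level 25-27 × Category B = 60-73 months.

60-73 months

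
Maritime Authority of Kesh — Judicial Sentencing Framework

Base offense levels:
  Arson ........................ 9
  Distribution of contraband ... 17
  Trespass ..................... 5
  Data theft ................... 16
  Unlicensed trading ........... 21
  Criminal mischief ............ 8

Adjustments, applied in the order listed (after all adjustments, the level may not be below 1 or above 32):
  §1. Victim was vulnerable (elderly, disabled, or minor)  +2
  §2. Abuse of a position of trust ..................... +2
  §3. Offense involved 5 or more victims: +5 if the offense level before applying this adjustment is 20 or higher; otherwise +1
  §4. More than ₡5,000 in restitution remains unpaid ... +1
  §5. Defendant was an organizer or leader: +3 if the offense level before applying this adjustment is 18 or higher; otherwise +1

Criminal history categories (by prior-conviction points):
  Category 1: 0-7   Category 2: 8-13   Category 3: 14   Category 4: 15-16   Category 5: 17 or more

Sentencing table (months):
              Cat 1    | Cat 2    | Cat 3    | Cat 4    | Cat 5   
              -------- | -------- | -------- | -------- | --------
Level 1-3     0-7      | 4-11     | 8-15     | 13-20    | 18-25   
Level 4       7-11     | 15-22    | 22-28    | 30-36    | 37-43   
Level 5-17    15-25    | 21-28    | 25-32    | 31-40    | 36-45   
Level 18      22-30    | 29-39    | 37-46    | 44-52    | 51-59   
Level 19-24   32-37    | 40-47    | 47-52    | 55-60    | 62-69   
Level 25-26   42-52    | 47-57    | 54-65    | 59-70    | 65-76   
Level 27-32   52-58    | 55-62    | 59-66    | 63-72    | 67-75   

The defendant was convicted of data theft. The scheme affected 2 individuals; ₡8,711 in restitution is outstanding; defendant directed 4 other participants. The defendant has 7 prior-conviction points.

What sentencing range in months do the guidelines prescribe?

Base offense level for data theft: 16.
§1 does not apply.
§4 applies: 16 + 1 = 17.
§5 applies (level before this adjustment is 17 < 18, so +1): 17 + 1 = 18.
Final offense level: 18.
Criminal history: 7 prior points → Category 1 (0-7).
Level 18 falls in the 18 band.
Grid: Level 18 × Category 1 = 22-30 months.

22-30 months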